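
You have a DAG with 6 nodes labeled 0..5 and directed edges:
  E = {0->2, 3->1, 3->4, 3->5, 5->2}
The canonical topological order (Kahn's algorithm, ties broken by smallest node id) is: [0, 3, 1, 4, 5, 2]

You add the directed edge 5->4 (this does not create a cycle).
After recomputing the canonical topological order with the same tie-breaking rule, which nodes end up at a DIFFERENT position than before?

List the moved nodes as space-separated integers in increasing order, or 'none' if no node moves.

Old toposort: [0, 3, 1, 4, 5, 2]
Added edge 5->4
Recompute Kahn (smallest-id tiebreak):
  initial in-degrees: [0, 1, 2, 0, 2, 1]
  ready (indeg=0): [0, 3]
  pop 0: indeg[2]->1 | ready=[3] | order so far=[0]
  pop 3: indeg[1]->0; indeg[4]->1; indeg[5]->0 | ready=[1, 5] | order so far=[0, 3]
  pop 1: no out-edges | ready=[5] | order so far=[0, 3, 1]
  pop 5: indeg[2]->0; indeg[4]->0 | ready=[2, 4] | order so far=[0, 3, 1, 5]
  pop 2: no out-edges | ready=[4] | order so far=[0, 3, 1, 5, 2]
  pop 4: no out-edges | ready=[] | order so far=[0, 3, 1, 5, 2, 4]
New canonical toposort: [0, 3, 1, 5, 2, 4]
Compare positions:
  Node 0: index 0 -> 0 (same)
  Node 1: index 2 -> 2 (same)
  Node 2: index 5 -> 4 (moved)
  Node 3: index 1 -> 1 (same)
  Node 4: index 3 -> 5 (moved)
  Node 5: index 4 -> 3 (moved)
Nodes that changed position: 2 4 5

Answer: 2 4 5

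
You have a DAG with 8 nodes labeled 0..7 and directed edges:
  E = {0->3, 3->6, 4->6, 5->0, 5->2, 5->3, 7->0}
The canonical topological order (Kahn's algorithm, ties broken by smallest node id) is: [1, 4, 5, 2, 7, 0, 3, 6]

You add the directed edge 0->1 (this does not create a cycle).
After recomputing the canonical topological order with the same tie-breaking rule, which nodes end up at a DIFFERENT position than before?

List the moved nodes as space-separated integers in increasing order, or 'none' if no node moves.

Old toposort: [1, 4, 5, 2, 7, 0, 3, 6]
Added edge 0->1
Recompute Kahn (smallest-id tiebreak):
  initial in-degrees: [2, 1, 1, 2, 0, 0, 2, 0]
  ready (indeg=0): [4, 5, 7]
  pop 4: indeg[6]->1 | ready=[5, 7] | order so far=[4]
  pop 5: indeg[0]->1; indeg[2]->0; indeg[3]->1 | ready=[2, 7] | order so far=[4, 5]
  pop 2: no out-edges | ready=[7] | order so far=[4, 5, 2]
  pop 7: indeg[0]->0 | ready=[0] | order so far=[4, 5, 2, 7]
  pop 0: indeg[1]->0; indeg[3]->0 | ready=[1, 3] | order so far=[4, 5, 2, 7, 0]
  pop 1: no out-edges | ready=[3] | order so far=[4, 5, 2, 7, 0, 1]
  pop 3: indeg[6]->0 | ready=[6] | order so far=[4, 5, 2, 7, 0, 1, 3]
  pop 6: no out-edges | ready=[] | order so far=[4, 5, 2, 7, 0, 1, 3, 6]
New canonical toposort: [4, 5, 2, 7, 0, 1, 3, 6]
Compare positions:
  Node 0: index 5 -> 4 (moved)
  Node 1: index 0 -> 5 (moved)
  Node 2: index 3 -> 2 (moved)
  Node 3: index 6 -> 6 (same)
  Node 4: index 1 -> 0 (moved)
  Node 5: index 2 -> 1 (moved)
  Node 6: index 7 -> 7 (same)
  Node 7: index 4 -> 3 (moved)
Nodes that changed position: 0 1 2 4 5 7

Answer: 0 1 2 4 5 7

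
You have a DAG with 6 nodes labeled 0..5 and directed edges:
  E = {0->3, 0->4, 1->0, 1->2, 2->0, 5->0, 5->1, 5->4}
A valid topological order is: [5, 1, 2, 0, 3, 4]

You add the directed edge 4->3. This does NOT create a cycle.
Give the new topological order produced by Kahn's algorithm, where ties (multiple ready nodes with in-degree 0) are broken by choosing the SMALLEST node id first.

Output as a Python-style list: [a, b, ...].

Answer: [5, 1, 2, 0, 4, 3]

Derivation:
Old toposort: [5, 1, 2, 0, 3, 4]
Added edge: 4->3
Position of 4 (5) > position of 3 (4). Must reorder: 4 must now come before 3.
Run Kahn's algorithm (break ties by smallest node id):
  initial in-degrees: [3, 1, 1, 2, 2, 0]
  ready (indeg=0): [5]
  pop 5: indeg[0]->2; indeg[1]->0; indeg[4]->1 | ready=[1] | order so far=[5]
  pop 1: indeg[0]->1; indeg[2]->0 | ready=[2] | order so far=[5, 1]
  pop 2: indeg[0]->0 | ready=[0] | order so far=[5, 1, 2]
  pop 0: indeg[3]->1; indeg[4]->0 | ready=[4] | order so far=[5, 1, 2, 0]
  pop 4: indeg[3]->0 | ready=[3] | order so far=[5, 1, 2, 0, 4]
  pop 3: no out-edges | ready=[] | order so far=[5, 1, 2, 0, 4, 3]
  Result: [5, 1, 2, 0, 4, 3]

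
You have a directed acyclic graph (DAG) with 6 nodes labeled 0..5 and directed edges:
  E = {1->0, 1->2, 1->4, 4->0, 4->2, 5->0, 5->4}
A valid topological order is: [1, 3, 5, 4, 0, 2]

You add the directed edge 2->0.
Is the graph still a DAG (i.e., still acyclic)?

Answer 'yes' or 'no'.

Answer: yes

Derivation:
Given toposort: [1, 3, 5, 4, 0, 2]
Position of 2: index 5; position of 0: index 4
New edge 2->0: backward (u after v in old order)
Backward edge: old toposort is now invalid. Check if this creates a cycle.
Does 0 already reach 2? Reachable from 0: [0]. NO -> still a DAG (reorder needed).
Still a DAG? yes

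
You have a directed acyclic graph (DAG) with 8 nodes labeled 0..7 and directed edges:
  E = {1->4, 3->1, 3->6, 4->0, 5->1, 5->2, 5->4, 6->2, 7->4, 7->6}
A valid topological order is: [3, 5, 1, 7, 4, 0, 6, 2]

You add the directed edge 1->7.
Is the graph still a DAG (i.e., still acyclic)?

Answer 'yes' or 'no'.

Given toposort: [3, 5, 1, 7, 4, 0, 6, 2]
Position of 1: index 2; position of 7: index 3
New edge 1->7: forward
Forward edge: respects the existing order. Still a DAG, same toposort still valid.
Still a DAG? yes

Answer: yes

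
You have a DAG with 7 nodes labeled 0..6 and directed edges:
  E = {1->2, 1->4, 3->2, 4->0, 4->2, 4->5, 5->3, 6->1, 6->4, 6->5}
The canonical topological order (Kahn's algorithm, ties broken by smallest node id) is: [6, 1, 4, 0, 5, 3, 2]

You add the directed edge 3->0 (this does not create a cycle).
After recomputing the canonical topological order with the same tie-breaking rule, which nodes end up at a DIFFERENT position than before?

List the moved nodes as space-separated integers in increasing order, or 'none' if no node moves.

Old toposort: [6, 1, 4, 0, 5, 3, 2]
Added edge 3->0
Recompute Kahn (smallest-id tiebreak):
  initial in-degrees: [2, 1, 3, 1, 2, 2, 0]
  ready (indeg=0): [6]
  pop 6: indeg[1]->0; indeg[4]->1; indeg[5]->1 | ready=[1] | order so far=[6]
  pop 1: indeg[2]->2; indeg[4]->0 | ready=[4] | order so far=[6, 1]
  pop 4: indeg[0]->1; indeg[2]->1; indeg[5]->0 | ready=[5] | order so far=[6, 1, 4]
  pop 5: indeg[3]->0 | ready=[3] | order so far=[6, 1, 4, 5]
  pop 3: indeg[0]->0; indeg[2]->0 | ready=[0, 2] | order so far=[6, 1, 4, 5, 3]
  pop 0: no out-edges | ready=[2] | order so far=[6, 1, 4, 5, 3, 0]
  pop 2: no out-edges | ready=[] | order so far=[6, 1, 4, 5, 3, 0, 2]
New canonical toposort: [6, 1, 4, 5, 3, 0, 2]
Compare positions:
  Node 0: index 3 -> 5 (moved)
  Node 1: index 1 -> 1 (same)
  Node 2: index 6 -> 6 (same)
  Node 3: index 5 -> 4 (moved)
  Node 4: index 2 -> 2 (same)
  Node 5: index 4 -> 3 (moved)
  Node 6: index 0 -> 0 (same)
Nodes that changed position: 0 3 5

Answer: 0 3 5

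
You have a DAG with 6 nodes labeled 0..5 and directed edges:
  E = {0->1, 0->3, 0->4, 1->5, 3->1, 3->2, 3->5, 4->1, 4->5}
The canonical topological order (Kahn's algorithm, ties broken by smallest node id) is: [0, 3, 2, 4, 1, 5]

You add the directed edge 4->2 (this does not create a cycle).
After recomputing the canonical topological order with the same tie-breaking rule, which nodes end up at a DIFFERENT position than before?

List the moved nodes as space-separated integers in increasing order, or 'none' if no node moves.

Answer: 1 2 4

Derivation:
Old toposort: [0, 3, 2, 4, 1, 5]
Added edge 4->2
Recompute Kahn (smallest-id tiebreak):
  initial in-degrees: [0, 3, 2, 1, 1, 3]
  ready (indeg=0): [0]
  pop 0: indeg[1]->2; indeg[3]->0; indeg[4]->0 | ready=[3, 4] | order so far=[0]
  pop 3: indeg[1]->1; indeg[2]->1; indeg[5]->2 | ready=[4] | order so far=[0, 3]
  pop 4: indeg[1]->0; indeg[2]->0; indeg[5]->1 | ready=[1, 2] | order so far=[0, 3, 4]
  pop 1: indeg[5]->0 | ready=[2, 5] | order so far=[0, 3, 4, 1]
  pop 2: no out-edges | ready=[5] | order so far=[0, 3, 4, 1, 2]
  pop 5: no out-edges | ready=[] | order so far=[0, 3, 4, 1, 2, 5]
New canonical toposort: [0, 3, 4, 1, 2, 5]
Compare positions:
  Node 0: index 0 -> 0 (same)
  Node 1: index 4 -> 3 (moved)
  Node 2: index 2 -> 4 (moved)
  Node 3: index 1 -> 1 (same)
  Node 4: index 3 -> 2 (moved)
  Node 5: index 5 -> 5 (same)
Nodes that changed position: 1 2 4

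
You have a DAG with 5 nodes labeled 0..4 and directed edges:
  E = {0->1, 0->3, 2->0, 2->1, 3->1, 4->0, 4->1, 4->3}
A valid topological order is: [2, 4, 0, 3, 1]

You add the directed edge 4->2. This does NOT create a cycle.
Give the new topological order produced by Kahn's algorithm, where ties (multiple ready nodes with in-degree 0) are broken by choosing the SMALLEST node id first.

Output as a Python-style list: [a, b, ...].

Old toposort: [2, 4, 0, 3, 1]
Added edge: 4->2
Position of 4 (1) > position of 2 (0). Must reorder: 4 must now come before 2.
Run Kahn's algorithm (break ties by smallest node id):
  initial in-degrees: [2, 4, 1, 2, 0]
  ready (indeg=0): [4]
  pop 4: indeg[0]->1; indeg[1]->3; indeg[2]->0; indeg[3]->1 | ready=[2] | order so far=[4]
  pop 2: indeg[0]->0; indeg[1]->2 | ready=[0] | order so far=[4, 2]
  pop 0: indeg[1]->1; indeg[3]->0 | ready=[3] | order so far=[4, 2, 0]
  pop 3: indeg[1]->0 | ready=[1] | order so far=[4, 2, 0, 3]
  pop 1: no out-edges | ready=[] | order so far=[4, 2, 0, 3, 1]
  Result: [4, 2, 0, 3, 1]

Answer: [4, 2, 0, 3, 1]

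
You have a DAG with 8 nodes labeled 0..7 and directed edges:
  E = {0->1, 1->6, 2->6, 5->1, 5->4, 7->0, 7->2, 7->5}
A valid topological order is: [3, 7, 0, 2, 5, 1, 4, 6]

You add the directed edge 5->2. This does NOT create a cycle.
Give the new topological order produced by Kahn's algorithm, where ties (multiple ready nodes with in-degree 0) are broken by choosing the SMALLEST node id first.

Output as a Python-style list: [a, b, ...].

Old toposort: [3, 7, 0, 2, 5, 1, 4, 6]
Added edge: 5->2
Position of 5 (4) > position of 2 (3). Must reorder: 5 must now come before 2.
Run Kahn's algorithm (break ties by smallest node id):
  initial in-degrees: [1, 2, 2, 0, 1, 1, 2, 0]
  ready (indeg=0): [3, 7]
  pop 3: no out-edges | ready=[7] | order so far=[3]
  pop 7: indeg[0]->0; indeg[2]->1; indeg[5]->0 | ready=[0, 5] | order so far=[3, 7]
  pop 0: indeg[1]->1 | ready=[5] | order so far=[3, 7, 0]
  pop 5: indeg[1]->0; indeg[2]->0; indeg[4]->0 | ready=[1, 2, 4] | order so far=[3, 7, 0, 5]
  pop 1: indeg[6]->1 | ready=[2, 4] | order so far=[3, 7, 0, 5, 1]
  pop 2: indeg[6]->0 | ready=[4, 6] | order so far=[3, 7, 0, 5, 1, 2]
  pop 4: no out-edges | ready=[6] | order so far=[3, 7, 0, 5, 1, 2, 4]
  pop 6: no out-edges | ready=[] | order so far=[3, 7, 0, 5, 1, 2, 4, 6]
  Result: [3, 7, 0, 5, 1, 2, 4, 6]

Answer: [3, 7, 0, 5, 1, 2, 4, 6]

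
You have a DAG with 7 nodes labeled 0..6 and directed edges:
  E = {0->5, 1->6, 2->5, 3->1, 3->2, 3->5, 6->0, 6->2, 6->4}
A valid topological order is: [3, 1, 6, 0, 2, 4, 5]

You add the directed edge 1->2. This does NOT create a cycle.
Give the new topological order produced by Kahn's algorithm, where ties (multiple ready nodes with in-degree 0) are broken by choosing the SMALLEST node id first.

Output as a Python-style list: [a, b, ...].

Old toposort: [3, 1, 6, 0, 2, 4, 5]
Added edge: 1->2
Position of 1 (1) < position of 2 (4). Old order still valid.
Run Kahn's algorithm (break ties by smallest node id):
  initial in-degrees: [1, 1, 3, 0, 1, 3, 1]
  ready (indeg=0): [3]
  pop 3: indeg[1]->0; indeg[2]->2; indeg[5]->2 | ready=[1] | order so far=[3]
  pop 1: indeg[2]->1; indeg[6]->0 | ready=[6] | order so far=[3, 1]
  pop 6: indeg[0]->0; indeg[2]->0; indeg[4]->0 | ready=[0, 2, 4] | order so far=[3, 1, 6]
  pop 0: indeg[5]->1 | ready=[2, 4] | order so far=[3, 1, 6, 0]
  pop 2: indeg[5]->0 | ready=[4, 5] | order so far=[3, 1, 6, 0, 2]
  pop 4: no out-edges | ready=[5] | order so far=[3, 1, 6, 0, 2, 4]
  pop 5: no out-edges | ready=[] | order so far=[3, 1, 6, 0, 2, 4, 5]
  Result: [3, 1, 6, 0, 2, 4, 5]

Answer: [3, 1, 6, 0, 2, 4, 5]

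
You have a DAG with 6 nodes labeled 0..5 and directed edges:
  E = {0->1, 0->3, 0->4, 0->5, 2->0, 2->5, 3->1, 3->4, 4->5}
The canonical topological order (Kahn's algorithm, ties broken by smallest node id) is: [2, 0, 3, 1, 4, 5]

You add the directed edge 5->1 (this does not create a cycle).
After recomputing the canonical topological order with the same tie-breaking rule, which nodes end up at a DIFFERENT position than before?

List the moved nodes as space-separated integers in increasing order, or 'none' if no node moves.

Old toposort: [2, 0, 3, 1, 4, 5]
Added edge 5->1
Recompute Kahn (smallest-id tiebreak):
  initial in-degrees: [1, 3, 0, 1, 2, 3]
  ready (indeg=0): [2]
  pop 2: indeg[0]->0; indeg[5]->2 | ready=[0] | order so far=[2]
  pop 0: indeg[1]->2; indeg[3]->0; indeg[4]->1; indeg[5]->1 | ready=[3] | order so far=[2, 0]
  pop 3: indeg[1]->1; indeg[4]->0 | ready=[4] | order so far=[2, 0, 3]
  pop 4: indeg[5]->0 | ready=[5] | order so far=[2, 0, 3, 4]
  pop 5: indeg[1]->0 | ready=[1] | order so far=[2, 0, 3, 4, 5]
  pop 1: no out-edges | ready=[] | order so far=[2, 0, 3, 4, 5, 1]
New canonical toposort: [2, 0, 3, 4, 5, 1]
Compare positions:
  Node 0: index 1 -> 1 (same)
  Node 1: index 3 -> 5 (moved)
  Node 2: index 0 -> 0 (same)
  Node 3: index 2 -> 2 (same)
  Node 4: index 4 -> 3 (moved)
  Node 5: index 5 -> 4 (moved)
Nodes that changed position: 1 4 5

Answer: 1 4 5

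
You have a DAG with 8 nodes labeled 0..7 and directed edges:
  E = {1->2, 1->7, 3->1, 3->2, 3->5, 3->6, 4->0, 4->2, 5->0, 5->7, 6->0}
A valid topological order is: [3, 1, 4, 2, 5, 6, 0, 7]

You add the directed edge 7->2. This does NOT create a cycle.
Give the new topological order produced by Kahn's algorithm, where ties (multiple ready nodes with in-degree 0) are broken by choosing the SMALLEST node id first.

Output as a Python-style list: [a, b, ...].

Old toposort: [3, 1, 4, 2, 5, 6, 0, 7]
Added edge: 7->2
Position of 7 (7) > position of 2 (3). Must reorder: 7 must now come before 2.
Run Kahn's algorithm (break ties by smallest node id):
  initial in-degrees: [3, 1, 4, 0, 0, 1, 1, 2]
  ready (indeg=0): [3, 4]
  pop 3: indeg[1]->0; indeg[2]->3; indeg[5]->0; indeg[6]->0 | ready=[1, 4, 5, 6] | order so far=[3]
  pop 1: indeg[2]->2; indeg[7]->1 | ready=[4, 5, 6] | order so far=[3, 1]
  pop 4: indeg[0]->2; indeg[2]->1 | ready=[5, 6] | order so far=[3, 1, 4]
  pop 5: indeg[0]->1; indeg[7]->0 | ready=[6, 7] | order so far=[3, 1, 4, 5]
  pop 6: indeg[0]->0 | ready=[0, 7] | order so far=[3, 1, 4, 5, 6]
  pop 0: no out-edges | ready=[7] | order so far=[3, 1, 4, 5, 6, 0]
  pop 7: indeg[2]->0 | ready=[2] | order so far=[3, 1, 4, 5, 6, 0, 7]
  pop 2: no out-edges | ready=[] | order so far=[3, 1, 4, 5, 6, 0, 7, 2]
  Result: [3, 1, 4, 5, 6, 0, 7, 2]

Answer: [3, 1, 4, 5, 6, 0, 7, 2]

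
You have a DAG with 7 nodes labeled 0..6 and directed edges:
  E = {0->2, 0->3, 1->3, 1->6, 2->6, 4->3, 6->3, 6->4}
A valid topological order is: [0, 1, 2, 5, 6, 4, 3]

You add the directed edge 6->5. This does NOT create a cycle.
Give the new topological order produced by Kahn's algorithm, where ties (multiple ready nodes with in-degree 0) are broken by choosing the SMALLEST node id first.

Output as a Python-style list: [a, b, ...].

Answer: [0, 1, 2, 6, 4, 3, 5]

Derivation:
Old toposort: [0, 1, 2, 5, 6, 4, 3]
Added edge: 6->5
Position of 6 (4) > position of 5 (3). Must reorder: 6 must now come before 5.
Run Kahn's algorithm (break ties by smallest node id):
  initial in-degrees: [0, 0, 1, 4, 1, 1, 2]
  ready (indeg=0): [0, 1]
  pop 0: indeg[2]->0; indeg[3]->3 | ready=[1, 2] | order so far=[0]
  pop 1: indeg[3]->2; indeg[6]->1 | ready=[2] | order so far=[0, 1]
  pop 2: indeg[6]->0 | ready=[6] | order so far=[0, 1, 2]
  pop 6: indeg[3]->1; indeg[4]->0; indeg[5]->0 | ready=[4, 5] | order so far=[0, 1, 2, 6]
  pop 4: indeg[3]->0 | ready=[3, 5] | order so far=[0, 1, 2, 6, 4]
  pop 3: no out-edges | ready=[5] | order so far=[0, 1, 2, 6, 4, 3]
  pop 5: no out-edges | ready=[] | order so far=[0, 1, 2, 6, 4, 3, 5]
  Result: [0, 1, 2, 6, 4, 3, 5]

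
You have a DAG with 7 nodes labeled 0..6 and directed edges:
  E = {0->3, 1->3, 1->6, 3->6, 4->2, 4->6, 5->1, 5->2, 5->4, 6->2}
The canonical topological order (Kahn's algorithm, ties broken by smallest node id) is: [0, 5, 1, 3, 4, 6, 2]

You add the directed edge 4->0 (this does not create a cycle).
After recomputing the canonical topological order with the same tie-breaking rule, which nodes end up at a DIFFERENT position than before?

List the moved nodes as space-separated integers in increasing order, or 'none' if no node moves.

Answer: 0 1 3 4 5

Derivation:
Old toposort: [0, 5, 1, 3, 4, 6, 2]
Added edge 4->0
Recompute Kahn (smallest-id tiebreak):
  initial in-degrees: [1, 1, 3, 2, 1, 0, 3]
  ready (indeg=0): [5]
  pop 5: indeg[1]->0; indeg[2]->2; indeg[4]->0 | ready=[1, 4] | order so far=[5]
  pop 1: indeg[3]->1; indeg[6]->2 | ready=[4] | order so far=[5, 1]
  pop 4: indeg[0]->0; indeg[2]->1; indeg[6]->1 | ready=[0] | order so far=[5, 1, 4]
  pop 0: indeg[3]->0 | ready=[3] | order so far=[5, 1, 4, 0]
  pop 3: indeg[6]->0 | ready=[6] | order so far=[5, 1, 4, 0, 3]
  pop 6: indeg[2]->0 | ready=[2] | order so far=[5, 1, 4, 0, 3, 6]
  pop 2: no out-edges | ready=[] | order so far=[5, 1, 4, 0, 3, 6, 2]
New canonical toposort: [5, 1, 4, 0, 3, 6, 2]
Compare positions:
  Node 0: index 0 -> 3 (moved)
  Node 1: index 2 -> 1 (moved)
  Node 2: index 6 -> 6 (same)
  Node 3: index 3 -> 4 (moved)
  Node 4: index 4 -> 2 (moved)
  Node 5: index 1 -> 0 (moved)
  Node 6: index 5 -> 5 (same)
Nodes that changed position: 0 1 3 4 5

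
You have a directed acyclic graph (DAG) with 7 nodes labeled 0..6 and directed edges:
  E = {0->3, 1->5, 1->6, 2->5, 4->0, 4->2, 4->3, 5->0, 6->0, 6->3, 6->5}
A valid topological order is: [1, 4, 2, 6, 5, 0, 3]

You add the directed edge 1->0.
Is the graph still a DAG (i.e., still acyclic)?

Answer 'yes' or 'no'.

Answer: yes

Derivation:
Given toposort: [1, 4, 2, 6, 5, 0, 3]
Position of 1: index 0; position of 0: index 5
New edge 1->0: forward
Forward edge: respects the existing order. Still a DAG, same toposort still valid.
Still a DAG? yes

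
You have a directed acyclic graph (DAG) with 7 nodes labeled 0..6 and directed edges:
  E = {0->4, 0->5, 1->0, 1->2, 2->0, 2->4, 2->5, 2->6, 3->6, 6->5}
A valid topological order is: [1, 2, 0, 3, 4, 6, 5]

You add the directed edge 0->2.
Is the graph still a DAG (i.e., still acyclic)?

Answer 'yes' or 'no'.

Given toposort: [1, 2, 0, 3, 4, 6, 5]
Position of 0: index 2; position of 2: index 1
New edge 0->2: backward (u after v in old order)
Backward edge: old toposort is now invalid. Check if this creates a cycle.
Does 2 already reach 0? Reachable from 2: [0, 2, 4, 5, 6]. YES -> cycle!
Still a DAG? no

Answer: no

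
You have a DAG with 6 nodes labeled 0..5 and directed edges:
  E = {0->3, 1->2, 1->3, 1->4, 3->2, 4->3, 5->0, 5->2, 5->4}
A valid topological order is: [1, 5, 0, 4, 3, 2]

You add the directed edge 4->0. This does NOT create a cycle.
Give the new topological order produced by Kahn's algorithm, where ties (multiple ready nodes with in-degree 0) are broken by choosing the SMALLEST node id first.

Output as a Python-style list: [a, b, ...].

Old toposort: [1, 5, 0, 4, 3, 2]
Added edge: 4->0
Position of 4 (3) > position of 0 (2). Must reorder: 4 must now come before 0.
Run Kahn's algorithm (break ties by smallest node id):
  initial in-degrees: [2, 0, 3, 3, 2, 0]
  ready (indeg=0): [1, 5]
  pop 1: indeg[2]->2; indeg[3]->2; indeg[4]->1 | ready=[5] | order so far=[1]
  pop 5: indeg[0]->1; indeg[2]->1; indeg[4]->0 | ready=[4] | order so far=[1, 5]
  pop 4: indeg[0]->0; indeg[3]->1 | ready=[0] | order so far=[1, 5, 4]
  pop 0: indeg[3]->0 | ready=[3] | order so far=[1, 5, 4, 0]
  pop 3: indeg[2]->0 | ready=[2] | order so far=[1, 5, 4, 0, 3]
  pop 2: no out-edges | ready=[] | order so far=[1, 5, 4, 0, 3, 2]
  Result: [1, 5, 4, 0, 3, 2]

Answer: [1, 5, 4, 0, 3, 2]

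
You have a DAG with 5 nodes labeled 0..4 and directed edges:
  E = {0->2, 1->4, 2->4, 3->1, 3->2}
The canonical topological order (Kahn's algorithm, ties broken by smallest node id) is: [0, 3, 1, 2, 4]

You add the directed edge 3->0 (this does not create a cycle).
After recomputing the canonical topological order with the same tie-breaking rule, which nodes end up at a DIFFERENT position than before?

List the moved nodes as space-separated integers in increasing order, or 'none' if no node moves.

Answer: 0 3

Derivation:
Old toposort: [0, 3, 1, 2, 4]
Added edge 3->0
Recompute Kahn (smallest-id tiebreak):
  initial in-degrees: [1, 1, 2, 0, 2]
  ready (indeg=0): [3]
  pop 3: indeg[0]->0; indeg[1]->0; indeg[2]->1 | ready=[0, 1] | order so far=[3]
  pop 0: indeg[2]->0 | ready=[1, 2] | order so far=[3, 0]
  pop 1: indeg[4]->1 | ready=[2] | order so far=[3, 0, 1]
  pop 2: indeg[4]->0 | ready=[4] | order so far=[3, 0, 1, 2]
  pop 4: no out-edges | ready=[] | order so far=[3, 0, 1, 2, 4]
New canonical toposort: [3, 0, 1, 2, 4]
Compare positions:
  Node 0: index 0 -> 1 (moved)
  Node 1: index 2 -> 2 (same)
  Node 2: index 3 -> 3 (same)
  Node 3: index 1 -> 0 (moved)
  Node 4: index 4 -> 4 (same)
Nodes that changed position: 0 3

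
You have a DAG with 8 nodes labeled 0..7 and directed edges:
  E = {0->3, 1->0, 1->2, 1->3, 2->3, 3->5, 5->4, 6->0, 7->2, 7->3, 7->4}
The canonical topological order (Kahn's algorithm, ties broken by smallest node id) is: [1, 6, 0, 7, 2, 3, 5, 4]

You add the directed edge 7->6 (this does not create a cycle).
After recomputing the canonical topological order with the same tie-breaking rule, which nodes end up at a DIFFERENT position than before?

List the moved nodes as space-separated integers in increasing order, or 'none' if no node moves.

Old toposort: [1, 6, 0, 7, 2, 3, 5, 4]
Added edge 7->6
Recompute Kahn (smallest-id tiebreak):
  initial in-degrees: [2, 0, 2, 4, 2, 1, 1, 0]
  ready (indeg=0): [1, 7]
  pop 1: indeg[0]->1; indeg[2]->1; indeg[3]->3 | ready=[7] | order so far=[1]
  pop 7: indeg[2]->0; indeg[3]->2; indeg[4]->1; indeg[6]->0 | ready=[2, 6] | order so far=[1, 7]
  pop 2: indeg[3]->1 | ready=[6] | order so far=[1, 7, 2]
  pop 6: indeg[0]->0 | ready=[0] | order so far=[1, 7, 2, 6]
  pop 0: indeg[3]->0 | ready=[3] | order so far=[1, 7, 2, 6, 0]
  pop 3: indeg[5]->0 | ready=[5] | order so far=[1, 7, 2, 6, 0, 3]
  pop 5: indeg[4]->0 | ready=[4] | order so far=[1, 7, 2, 6, 0, 3, 5]
  pop 4: no out-edges | ready=[] | order so far=[1, 7, 2, 6, 0, 3, 5, 4]
New canonical toposort: [1, 7, 2, 6, 0, 3, 5, 4]
Compare positions:
  Node 0: index 2 -> 4 (moved)
  Node 1: index 0 -> 0 (same)
  Node 2: index 4 -> 2 (moved)
  Node 3: index 5 -> 5 (same)
  Node 4: index 7 -> 7 (same)
  Node 5: index 6 -> 6 (same)
  Node 6: index 1 -> 3 (moved)
  Node 7: index 3 -> 1 (moved)
Nodes that changed position: 0 2 6 7

Answer: 0 2 6 7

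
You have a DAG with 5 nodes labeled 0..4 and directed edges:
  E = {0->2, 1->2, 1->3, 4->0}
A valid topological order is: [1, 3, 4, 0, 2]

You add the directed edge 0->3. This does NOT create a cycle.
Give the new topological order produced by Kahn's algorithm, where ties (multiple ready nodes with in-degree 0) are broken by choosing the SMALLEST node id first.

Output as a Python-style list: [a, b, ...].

Old toposort: [1, 3, 4, 0, 2]
Added edge: 0->3
Position of 0 (3) > position of 3 (1). Must reorder: 0 must now come before 3.
Run Kahn's algorithm (break ties by smallest node id):
  initial in-degrees: [1, 0, 2, 2, 0]
  ready (indeg=0): [1, 4]
  pop 1: indeg[2]->1; indeg[3]->1 | ready=[4] | order so far=[1]
  pop 4: indeg[0]->0 | ready=[0] | order so far=[1, 4]
  pop 0: indeg[2]->0; indeg[3]->0 | ready=[2, 3] | order so far=[1, 4, 0]
  pop 2: no out-edges | ready=[3] | order so far=[1, 4, 0, 2]
  pop 3: no out-edges | ready=[] | order so far=[1, 4, 0, 2, 3]
  Result: [1, 4, 0, 2, 3]

Answer: [1, 4, 0, 2, 3]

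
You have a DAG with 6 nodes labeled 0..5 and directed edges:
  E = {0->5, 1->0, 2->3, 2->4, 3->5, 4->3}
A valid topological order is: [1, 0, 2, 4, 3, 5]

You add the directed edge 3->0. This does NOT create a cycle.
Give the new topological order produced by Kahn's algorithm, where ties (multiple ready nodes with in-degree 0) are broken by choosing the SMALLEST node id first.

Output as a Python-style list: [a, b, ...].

Answer: [1, 2, 4, 3, 0, 5]

Derivation:
Old toposort: [1, 0, 2, 4, 3, 5]
Added edge: 3->0
Position of 3 (4) > position of 0 (1). Must reorder: 3 must now come before 0.
Run Kahn's algorithm (break ties by smallest node id):
  initial in-degrees: [2, 0, 0, 2, 1, 2]
  ready (indeg=0): [1, 2]
  pop 1: indeg[0]->1 | ready=[2] | order so far=[1]
  pop 2: indeg[3]->1; indeg[4]->0 | ready=[4] | order so far=[1, 2]
  pop 4: indeg[3]->0 | ready=[3] | order so far=[1, 2, 4]
  pop 3: indeg[0]->0; indeg[5]->1 | ready=[0] | order so far=[1, 2, 4, 3]
  pop 0: indeg[5]->0 | ready=[5] | order so far=[1, 2, 4, 3, 0]
  pop 5: no out-edges | ready=[] | order so far=[1, 2, 4, 3, 0, 5]
  Result: [1, 2, 4, 3, 0, 5]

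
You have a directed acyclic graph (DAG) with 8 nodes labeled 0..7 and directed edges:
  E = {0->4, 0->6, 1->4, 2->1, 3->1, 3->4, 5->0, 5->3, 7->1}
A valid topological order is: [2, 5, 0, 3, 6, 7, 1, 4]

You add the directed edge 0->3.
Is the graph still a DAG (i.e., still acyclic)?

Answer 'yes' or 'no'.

Answer: yes

Derivation:
Given toposort: [2, 5, 0, 3, 6, 7, 1, 4]
Position of 0: index 2; position of 3: index 3
New edge 0->3: forward
Forward edge: respects the existing order. Still a DAG, same toposort still valid.
Still a DAG? yes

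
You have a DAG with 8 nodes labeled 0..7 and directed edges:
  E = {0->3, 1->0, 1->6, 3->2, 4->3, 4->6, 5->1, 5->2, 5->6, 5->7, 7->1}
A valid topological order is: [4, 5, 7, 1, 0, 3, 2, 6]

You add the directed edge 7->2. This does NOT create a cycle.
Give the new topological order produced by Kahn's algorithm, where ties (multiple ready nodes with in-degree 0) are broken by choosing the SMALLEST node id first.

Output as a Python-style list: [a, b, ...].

Old toposort: [4, 5, 7, 1, 0, 3, 2, 6]
Added edge: 7->2
Position of 7 (2) < position of 2 (6). Old order still valid.
Run Kahn's algorithm (break ties by smallest node id):
  initial in-degrees: [1, 2, 3, 2, 0, 0, 3, 1]
  ready (indeg=0): [4, 5]
  pop 4: indeg[3]->1; indeg[6]->2 | ready=[5] | order so far=[4]
  pop 5: indeg[1]->1; indeg[2]->2; indeg[6]->1; indeg[7]->0 | ready=[7] | order so far=[4, 5]
  pop 7: indeg[1]->0; indeg[2]->1 | ready=[1] | order so far=[4, 5, 7]
  pop 1: indeg[0]->0; indeg[6]->0 | ready=[0, 6] | order so far=[4, 5, 7, 1]
  pop 0: indeg[3]->0 | ready=[3, 6] | order so far=[4, 5, 7, 1, 0]
  pop 3: indeg[2]->0 | ready=[2, 6] | order so far=[4, 5, 7, 1, 0, 3]
  pop 2: no out-edges | ready=[6] | order so far=[4, 5, 7, 1, 0, 3, 2]
  pop 6: no out-edges | ready=[] | order so far=[4, 5, 7, 1, 0, 3, 2, 6]
  Result: [4, 5, 7, 1, 0, 3, 2, 6]

Answer: [4, 5, 7, 1, 0, 3, 2, 6]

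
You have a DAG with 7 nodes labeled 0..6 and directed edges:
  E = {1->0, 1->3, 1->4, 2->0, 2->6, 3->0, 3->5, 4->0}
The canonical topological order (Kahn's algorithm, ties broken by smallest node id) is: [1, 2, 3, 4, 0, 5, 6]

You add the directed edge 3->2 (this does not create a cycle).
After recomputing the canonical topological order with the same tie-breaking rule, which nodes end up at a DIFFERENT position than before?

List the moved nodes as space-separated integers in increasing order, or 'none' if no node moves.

Old toposort: [1, 2, 3, 4, 0, 5, 6]
Added edge 3->2
Recompute Kahn (smallest-id tiebreak):
  initial in-degrees: [4, 0, 1, 1, 1, 1, 1]
  ready (indeg=0): [1]
  pop 1: indeg[0]->3; indeg[3]->0; indeg[4]->0 | ready=[3, 4] | order so far=[1]
  pop 3: indeg[0]->2; indeg[2]->0; indeg[5]->0 | ready=[2, 4, 5] | order so far=[1, 3]
  pop 2: indeg[0]->1; indeg[6]->0 | ready=[4, 5, 6] | order so far=[1, 3, 2]
  pop 4: indeg[0]->0 | ready=[0, 5, 6] | order so far=[1, 3, 2, 4]
  pop 0: no out-edges | ready=[5, 6] | order so far=[1, 3, 2, 4, 0]
  pop 5: no out-edges | ready=[6] | order so far=[1, 3, 2, 4, 0, 5]
  pop 6: no out-edges | ready=[] | order so far=[1, 3, 2, 4, 0, 5, 6]
New canonical toposort: [1, 3, 2, 4, 0, 5, 6]
Compare positions:
  Node 0: index 4 -> 4 (same)
  Node 1: index 0 -> 0 (same)
  Node 2: index 1 -> 2 (moved)
  Node 3: index 2 -> 1 (moved)
  Node 4: index 3 -> 3 (same)
  Node 5: index 5 -> 5 (same)
  Node 6: index 6 -> 6 (same)
Nodes that changed position: 2 3

Answer: 2 3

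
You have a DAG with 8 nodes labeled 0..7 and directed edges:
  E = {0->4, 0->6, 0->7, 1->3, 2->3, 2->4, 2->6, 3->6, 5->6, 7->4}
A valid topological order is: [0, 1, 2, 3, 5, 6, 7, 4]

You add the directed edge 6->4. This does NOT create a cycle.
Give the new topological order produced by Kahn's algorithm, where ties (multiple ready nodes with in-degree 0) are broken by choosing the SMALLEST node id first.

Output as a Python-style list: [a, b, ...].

Answer: [0, 1, 2, 3, 5, 6, 7, 4]

Derivation:
Old toposort: [0, 1, 2, 3, 5, 6, 7, 4]
Added edge: 6->4
Position of 6 (5) < position of 4 (7). Old order still valid.
Run Kahn's algorithm (break ties by smallest node id):
  initial in-degrees: [0, 0, 0, 2, 4, 0, 4, 1]
  ready (indeg=0): [0, 1, 2, 5]
  pop 0: indeg[4]->3; indeg[6]->3; indeg[7]->0 | ready=[1, 2, 5, 7] | order so far=[0]
  pop 1: indeg[3]->1 | ready=[2, 5, 7] | order so far=[0, 1]
  pop 2: indeg[3]->0; indeg[4]->2; indeg[6]->2 | ready=[3, 5, 7] | order so far=[0, 1, 2]
  pop 3: indeg[6]->1 | ready=[5, 7] | order so far=[0, 1, 2, 3]
  pop 5: indeg[6]->0 | ready=[6, 7] | order so far=[0, 1, 2, 3, 5]
  pop 6: indeg[4]->1 | ready=[7] | order so far=[0, 1, 2, 3, 5, 6]
  pop 7: indeg[4]->0 | ready=[4] | order so far=[0, 1, 2, 3, 5, 6, 7]
  pop 4: no out-edges | ready=[] | order so far=[0, 1, 2, 3, 5, 6, 7, 4]
  Result: [0, 1, 2, 3, 5, 6, 7, 4]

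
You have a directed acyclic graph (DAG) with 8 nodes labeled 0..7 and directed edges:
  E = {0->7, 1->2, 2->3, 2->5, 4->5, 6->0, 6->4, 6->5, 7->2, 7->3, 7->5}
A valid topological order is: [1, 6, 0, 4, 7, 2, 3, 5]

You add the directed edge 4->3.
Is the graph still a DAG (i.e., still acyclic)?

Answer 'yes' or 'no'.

Answer: yes

Derivation:
Given toposort: [1, 6, 0, 4, 7, 2, 3, 5]
Position of 4: index 3; position of 3: index 6
New edge 4->3: forward
Forward edge: respects the existing order. Still a DAG, same toposort still valid.
Still a DAG? yes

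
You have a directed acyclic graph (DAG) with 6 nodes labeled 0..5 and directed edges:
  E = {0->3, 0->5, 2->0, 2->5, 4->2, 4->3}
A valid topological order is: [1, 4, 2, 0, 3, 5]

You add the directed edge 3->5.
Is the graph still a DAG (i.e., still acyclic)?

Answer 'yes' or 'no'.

Answer: yes

Derivation:
Given toposort: [1, 4, 2, 0, 3, 5]
Position of 3: index 4; position of 5: index 5
New edge 3->5: forward
Forward edge: respects the existing order. Still a DAG, same toposort still valid.
Still a DAG? yes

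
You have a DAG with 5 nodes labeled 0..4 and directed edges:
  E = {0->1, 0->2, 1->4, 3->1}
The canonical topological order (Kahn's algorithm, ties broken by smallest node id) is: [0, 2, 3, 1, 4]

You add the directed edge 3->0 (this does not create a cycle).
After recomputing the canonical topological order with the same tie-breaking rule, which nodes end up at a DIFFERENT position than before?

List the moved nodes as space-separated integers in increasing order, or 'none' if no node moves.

Old toposort: [0, 2, 3, 1, 4]
Added edge 3->0
Recompute Kahn (smallest-id tiebreak):
  initial in-degrees: [1, 2, 1, 0, 1]
  ready (indeg=0): [3]
  pop 3: indeg[0]->0; indeg[1]->1 | ready=[0] | order so far=[3]
  pop 0: indeg[1]->0; indeg[2]->0 | ready=[1, 2] | order so far=[3, 0]
  pop 1: indeg[4]->0 | ready=[2, 4] | order so far=[3, 0, 1]
  pop 2: no out-edges | ready=[4] | order so far=[3, 0, 1, 2]
  pop 4: no out-edges | ready=[] | order so far=[3, 0, 1, 2, 4]
New canonical toposort: [3, 0, 1, 2, 4]
Compare positions:
  Node 0: index 0 -> 1 (moved)
  Node 1: index 3 -> 2 (moved)
  Node 2: index 1 -> 3 (moved)
  Node 3: index 2 -> 0 (moved)
  Node 4: index 4 -> 4 (same)
Nodes that changed position: 0 1 2 3

Answer: 0 1 2 3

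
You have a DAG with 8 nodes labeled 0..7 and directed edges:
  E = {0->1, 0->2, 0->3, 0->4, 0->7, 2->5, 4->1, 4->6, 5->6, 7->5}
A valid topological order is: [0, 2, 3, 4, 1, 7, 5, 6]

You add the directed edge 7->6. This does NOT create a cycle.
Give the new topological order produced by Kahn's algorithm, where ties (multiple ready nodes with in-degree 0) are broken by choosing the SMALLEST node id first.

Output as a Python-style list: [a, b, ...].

Answer: [0, 2, 3, 4, 1, 7, 5, 6]

Derivation:
Old toposort: [0, 2, 3, 4, 1, 7, 5, 6]
Added edge: 7->6
Position of 7 (5) < position of 6 (7). Old order still valid.
Run Kahn's algorithm (break ties by smallest node id):
  initial in-degrees: [0, 2, 1, 1, 1, 2, 3, 1]
  ready (indeg=0): [0]
  pop 0: indeg[1]->1; indeg[2]->0; indeg[3]->0; indeg[4]->0; indeg[7]->0 | ready=[2, 3, 4, 7] | order so far=[0]
  pop 2: indeg[5]->1 | ready=[3, 4, 7] | order so far=[0, 2]
  pop 3: no out-edges | ready=[4, 7] | order so far=[0, 2, 3]
  pop 4: indeg[1]->0; indeg[6]->2 | ready=[1, 7] | order so far=[0, 2, 3, 4]
  pop 1: no out-edges | ready=[7] | order so far=[0, 2, 3, 4, 1]
  pop 7: indeg[5]->0; indeg[6]->1 | ready=[5] | order so far=[0, 2, 3, 4, 1, 7]
  pop 5: indeg[6]->0 | ready=[6] | order so far=[0, 2, 3, 4, 1, 7, 5]
  pop 6: no out-edges | ready=[] | order so far=[0, 2, 3, 4, 1, 7, 5, 6]
  Result: [0, 2, 3, 4, 1, 7, 5, 6]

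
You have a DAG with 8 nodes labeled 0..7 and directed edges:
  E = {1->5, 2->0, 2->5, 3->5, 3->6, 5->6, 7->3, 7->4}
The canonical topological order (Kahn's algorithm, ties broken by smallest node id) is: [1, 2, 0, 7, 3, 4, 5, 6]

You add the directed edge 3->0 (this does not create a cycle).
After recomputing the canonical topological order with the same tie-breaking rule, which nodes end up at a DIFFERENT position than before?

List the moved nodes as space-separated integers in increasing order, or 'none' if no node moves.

Answer: 0 3 7

Derivation:
Old toposort: [1, 2, 0, 7, 3, 4, 5, 6]
Added edge 3->0
Recompute Kahn (smallest-id tiebreak):
  initial in-degrees: [2, 0, 0, 1, 1, 3, 2, 0]
  ready (indeg=0): [1, 2, 7]
  pop 1: indeg[5]->2 | ready=[2, 7] | order so far=[1]
  pop 2: indeg[0]->1; indeg[5]->1 | ready=[7] | order so far=[1, 2]
  pop 7: indeg[3]->0; indeg[4]->0 | ready=[3, 4] | order so far=[1, 2, 7]
  pop 3: indeg[0]->0; indeg[5]->0; indeg[6]->1 | ready=[0, 4, 5] | order so far=[1, 2, 7, 3]
  pop 0: no out-edges | ready=[4, 5] | order so far=[1, 2, 7, 3, 0]
  pop 4: no out-edges | ready=[5] | order so far=[1, 2, 7, 3, 0, 4]
  pop 5: indeg[6]->0 | ready=[6] | order so far=[1, 2, 7, 3, 0, 4, 5]
  pop 6: no out-edges | ready=[] | order so far=[1, 2, 7, 3, 0, 4, 5, 6]
New canonical toposort: [1, 2, 7, 3, 0, 4, 5, 6]
Compare positions:
  Node 0: index 2 -> 4 (moved)
  Node 1: index 0 -> 0 (same)
  Node 2: index 1 -> 1 (same)
  Node 3: index 4 -> 3 (moved)
  Node 4: index 5 -> 5 (same)
  Node 5: index 6 -> 6 (same)
  Node 6: index 7 -> 7 (same)
  Node 7: index 3 -> 2 (moved)
Nodes that changed position: 0 3 7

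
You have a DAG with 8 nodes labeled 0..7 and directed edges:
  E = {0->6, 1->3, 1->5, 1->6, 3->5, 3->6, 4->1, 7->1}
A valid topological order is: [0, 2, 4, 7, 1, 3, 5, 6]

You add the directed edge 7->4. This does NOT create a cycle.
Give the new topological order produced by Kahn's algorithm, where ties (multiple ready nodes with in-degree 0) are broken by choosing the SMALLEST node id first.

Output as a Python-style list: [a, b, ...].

Old toposort: [0, 2, 4, 7, 1, 3, 5, 6]
Added edge: 7->4
Position of 7 (3) > position of 4 (2). Must reorder: 7 must now come before 4.
Run Kahn's algorithm (break ties by smallest node id):
  initial in-degrees: [0, 2, 0, 1, 1, 2, 3, 0]
  ready (indeg=0): [0, 2, 7]
  pop 0: indeg[6]->2 | ready=[2, 7] | order so far=[0]
  pop 2: no out-edges | ready=[7] | order so far=[0, 2]
  pop 7: indeg[1]->1; indeg[4]->0 | ready=[4] | order so far=[0, 2, 7]
  pop 4: indeg[1]->0 | ready=[1] | order so far=[0, 2, 7, 4]
  pop 1: indeg[3]->0; indeg[5]->1; indeg[6]->1 | ready=[3] | order so far=[0, 2, 7, 4, 1]
  pop 3: indeg[5]->0; indeg[6]->0 | ready=[5, 6] | order so far=[0, 2, 7, 4, 1, 3]
  pop 5: no out-edges | ready=[6] | order so far=[0, 2, 7, 4, 1, 3, 5]
  pop 6: no out-edges | ready=[] | order so far=[0, 2, 7, 4, 1, 3, 5, 6]
  Result: [0, 2, 7, 4, 1, 3, 5, 6]

Answer: [0, 2, 7, 4, 1, 3, 5, 6]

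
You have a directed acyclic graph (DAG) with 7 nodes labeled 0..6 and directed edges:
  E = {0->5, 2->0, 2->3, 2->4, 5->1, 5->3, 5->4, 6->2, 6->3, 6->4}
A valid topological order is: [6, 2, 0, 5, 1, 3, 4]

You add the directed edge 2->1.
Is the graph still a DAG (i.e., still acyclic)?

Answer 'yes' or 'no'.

Given toposort: [6, 2, 0, 5, 1, 3, 4]
Position of 2: index 1; position of 1: index 4
New edge 2->1: forward
Forward edge: respects the existing order. Still a DAG, same toposort still valid.
Still a DAG? yes

Answer: yes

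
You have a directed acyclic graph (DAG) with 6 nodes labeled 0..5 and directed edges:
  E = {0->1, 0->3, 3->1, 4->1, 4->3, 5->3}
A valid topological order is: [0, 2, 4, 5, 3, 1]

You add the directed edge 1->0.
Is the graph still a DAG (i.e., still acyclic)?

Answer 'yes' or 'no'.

Answer: no

Derivation:
Given toposort: [0, 2, 4, 5, 3, 1]
Position of 1: index 5; position of 0: index 0
New edge 1->0: backward (u after v in old order)
Backward edge: old toposort is now invalid. Check if this creates a cycle.
Does 0 already reach 1? Reachable from 0: [0, 1, 3]. YES -> cycle!
Still a DAG? no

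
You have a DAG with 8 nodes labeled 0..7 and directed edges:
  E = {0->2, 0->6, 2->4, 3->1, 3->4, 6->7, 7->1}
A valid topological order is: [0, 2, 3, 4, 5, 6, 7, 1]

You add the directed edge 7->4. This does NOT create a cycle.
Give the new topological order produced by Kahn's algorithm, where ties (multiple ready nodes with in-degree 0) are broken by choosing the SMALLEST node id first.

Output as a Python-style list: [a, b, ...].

Answer: [0, 2, 3, 5, 6, 7, 1, 4]

Derivation:
Old toposort: [0, 2, 3, 4, 5, 6, 7, 1]
Added edge: 7->4
Position of 7 (6) > position of 4 (3). Must reorder: 7 must now come before 4.
Run Kahn's algorithm (break ties by smallest node id):
  initial in-degrees: [0, 2, 1, 0, 3, 0, 1, 1]
  ready (indeg=0): [0, 3, 5]
  pop 0: indeg[2]->0; indeg[6]->0 | ready=[2, 3, 5, 6] | order so far=[0]
  pop 2: indeg[4]->2 | ready=[3, 5, 6] | order so far=[0, 2]
  pop 3: indeg[1]->1; indeg[4]->1 | ready=[5, 6] | order so far=[0, 2, 3]
  pop 5: no out-edges | ready=[6] | order so far=[0, 2, 3, 5]
  pop 6: indeg[7]->0 | ready=[7] | order so far=[0, 2, 3, 5, 6]
  pop 7: indeg[1]->0; indeg[4]->0 | ready=[1, 4] | order so far=[0, 2, 3, 5, 6, 7]
  pop 1: no out-edges | ready=[4] | order so far=[0, 2, 3, 5, 6, 7, 1]
  pop 4: no out-edges | ready=[] | order so far=[0, 2, 3, 5, 6, 7, 1, 4]
  Result: [0, 2, 3, 5, 6, 7, 1, 4]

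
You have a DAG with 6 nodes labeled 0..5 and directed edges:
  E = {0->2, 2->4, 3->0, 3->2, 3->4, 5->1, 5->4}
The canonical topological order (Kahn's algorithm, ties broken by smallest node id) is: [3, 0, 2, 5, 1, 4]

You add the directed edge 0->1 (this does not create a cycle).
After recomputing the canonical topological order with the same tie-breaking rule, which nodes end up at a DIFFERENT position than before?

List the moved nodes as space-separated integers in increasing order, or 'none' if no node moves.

Answer: none

Derivation:
Old toposort: [3, 0, 2, 5, 1, 4]
Added edge 0->1
Recompute Kahn (smallest-id tiebreak):
  initial in-degrees: [1, 2, 2, 0, 3, 0]
  ready (indeg=0): [3, 5]
  pop 3: indeg[0]->0; indeg[2]->1; indeg[4]->2 | ready=[0, 5] | order so far=[3]
  pop 0: indeg[1]->1; indeg[2]->0 | ready=[2, 5] | order so far=[3, 0]
  pop 2: indeg[4]->1 | ready=[5] | order so far=[3, 0, 2]
  pop 5: indeg[1]->0; indeg[4]->0 | ready=[1, 4] | order so far=[3, 0, 2, 5]
  pop 1: no out-edges | ready=[4] | order so far=[3, 0, 2, 5, 1]
  pop 4: no out-edges | ready=[] | order so far=[3, 0, 2, 5, 1, 4]
New canonical toposort: [3, 0, 2, 5, 1, 4]
Compare positions:
  Node 0: index 1 -> 1 (same)
  Node 1: index 4 -> 4 (same)
  Node 2: index 2 -> 2 (same)
  Node 3: index 0 -> 0 (same)
  Node 4: index 5 -> 5 (same)
  Node 5: index 3 -> 3 (same)
Nodes that changed position: none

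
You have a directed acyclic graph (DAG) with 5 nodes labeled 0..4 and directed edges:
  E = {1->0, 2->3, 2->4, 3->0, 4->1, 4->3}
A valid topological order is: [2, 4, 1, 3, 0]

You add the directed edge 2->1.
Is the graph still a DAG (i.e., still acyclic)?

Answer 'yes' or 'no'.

Answer: yes

Derivation:
Given toposort: [2, 4, 1, 3, 0]
Position of 2: index 0; position of 1: index 2
New edge 2->1: forward
Forward edge: respects the existing order. Still a DAG, same toposort still valid.
Still a DAG? yes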